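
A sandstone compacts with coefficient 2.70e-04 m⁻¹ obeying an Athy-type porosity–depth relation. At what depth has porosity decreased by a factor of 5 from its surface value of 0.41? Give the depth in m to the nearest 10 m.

5960 m

Working in km (1 km = 1000 m; c in km⁻¹ = c in m⁻¹ × 1000):
n/n₀ = 1/5 ⇒ exp(−c·z) = 1/5 ⇒ z = ln(5) / c
z = 1.6094 / 0.27 = 5.961 km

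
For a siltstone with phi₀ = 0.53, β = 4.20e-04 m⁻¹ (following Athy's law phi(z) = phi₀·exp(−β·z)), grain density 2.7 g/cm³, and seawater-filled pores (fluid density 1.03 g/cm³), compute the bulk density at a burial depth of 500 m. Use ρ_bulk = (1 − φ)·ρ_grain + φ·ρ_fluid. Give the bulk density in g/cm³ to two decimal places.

Working in km (1 km = 1000 m; β in km⁻¹ = β in m⁻¹ × 1000):
Porosity at depth: phi = 0.53·exp(−0.42×0.5) = 0.53×0.8106 = 0.4296
Bulk density: ρ_b = (1−phi)ρ_g + phi·ρ_f = 0.5704×2.7 + 0.4296×1.03
       = 1.540 + 0.442 = 1.983 g/cm³

1.98 g/cm³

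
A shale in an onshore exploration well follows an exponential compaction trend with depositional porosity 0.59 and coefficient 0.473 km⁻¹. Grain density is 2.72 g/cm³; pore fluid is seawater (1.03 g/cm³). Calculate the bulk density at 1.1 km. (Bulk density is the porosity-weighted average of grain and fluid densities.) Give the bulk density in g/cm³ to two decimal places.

2.13 g/cm³

Porosity at depth: n = 0.59·exp(−0.473×1.1) = 0.59×0.5943 = 0.3507
Bulk density: ρ_b = (1−n)ρ_g + n·ρ_f = 0.6493×2.72 + 0.3507×1.03
       = 1.766 + 0.361 = 2.127 g/cm³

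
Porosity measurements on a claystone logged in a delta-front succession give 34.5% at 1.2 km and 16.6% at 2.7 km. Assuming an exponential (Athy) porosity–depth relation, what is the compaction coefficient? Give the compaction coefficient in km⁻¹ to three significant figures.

0.488 km⁻¹

Athy: φ(z) = φ₀ e^(−cz) ⇒ φ₁/φ₂ = e^{c(z₂−z₁)} ⇒ c = ln(φ₁/φ₂)/(z₂−z₁)
c = ln(0.345/0.166) / (2.7 − 1.2) = ln(2.078) / 1.5 = 0.7316 / 1.5 = 0.4877 km⁻¹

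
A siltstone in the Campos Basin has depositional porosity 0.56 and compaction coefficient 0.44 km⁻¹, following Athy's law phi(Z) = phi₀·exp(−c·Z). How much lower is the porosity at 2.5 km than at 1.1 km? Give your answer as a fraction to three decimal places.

0.159

phi(1.1) = 0.56·e^(−0.44×1.1) = 0.3451
phi(2.5) = 0.56·e^(−0.44×2.5) = 0.1864
Δphi = 0.3451 − 0.1864 = 0.1587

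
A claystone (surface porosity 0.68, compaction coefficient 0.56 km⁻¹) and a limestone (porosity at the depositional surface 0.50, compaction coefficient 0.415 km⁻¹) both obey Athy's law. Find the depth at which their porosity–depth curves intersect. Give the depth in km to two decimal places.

Set phi₀ₐ e^(−cₐz) = phi₀ᵦ e^(−cᵦz) ⇒ ln(phi₀ₐ/phi₀ᵦ) = (cₐ − cᵦ)·z
z = ln(0.68/0.5) / (0.56 − 0.415) = 0.3075 / 0.145 = 2.121 km

2.12 km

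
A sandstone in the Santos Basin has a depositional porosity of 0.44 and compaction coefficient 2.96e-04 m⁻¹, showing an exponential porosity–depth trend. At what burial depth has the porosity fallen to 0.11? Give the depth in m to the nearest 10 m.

4680 m

Working in km (1 km = 1000 m; c in km⁻¹ = c in m⁻¹ × 1000):
Invert Athy's law: Z = ln(phi₀/phi) / c
Z = ln(0.44/0.11) / 0.296 = ln(4) / 0.296 = 1.3863 / 0.296 = 4.683 km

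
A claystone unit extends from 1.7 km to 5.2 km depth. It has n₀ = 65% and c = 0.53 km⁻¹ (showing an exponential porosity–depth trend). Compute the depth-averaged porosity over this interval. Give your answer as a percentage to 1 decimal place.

12.0%

⟨n⟩ = (1/(z₂−z₁)) ∫ n₀ e^(−cz) dz = n₀·(e^(−c·z₁) − e^(−c·z₂)) / (c·(z₂−z₁))
e^(−0.53×1.7) = 0.4062; e^(−0.53×5.2) = 0.0635
⟨n⟩ = 0.65 × (0.4062 − 0.0635) / (0.53 × 3.5) = 0.65 × 0.1847 = 0.1201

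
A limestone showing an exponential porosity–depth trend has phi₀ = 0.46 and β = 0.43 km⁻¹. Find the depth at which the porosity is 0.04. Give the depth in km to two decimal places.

5.68 km

Invert Athy's law: Z = ln(phi₀/phi) / β
Z = ln(0.46/0.04) / 0.43 = ln(11.5) / 0.43 = 2.4423 / 0.43 = 5.680 km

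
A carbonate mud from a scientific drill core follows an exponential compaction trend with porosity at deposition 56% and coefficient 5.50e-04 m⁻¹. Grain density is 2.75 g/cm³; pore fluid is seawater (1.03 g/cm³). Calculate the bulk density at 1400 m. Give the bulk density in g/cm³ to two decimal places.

2.30 g/cm³

Working in km (1 km = 1000 m; k in km⁻¹ = k in m⁻¹ × 1000):
Porosity at depth: φ = 0.56·exp(−0.55×1.4) = 0.56×0.4630 = 0.2593
Bulk density: ρ_b = (1−φ)ρ_g + φ·ρ_f = 0.7407×2.75 + 0.2593×1.03
       = 2.037 + 0.267 = 2.304 g/cm³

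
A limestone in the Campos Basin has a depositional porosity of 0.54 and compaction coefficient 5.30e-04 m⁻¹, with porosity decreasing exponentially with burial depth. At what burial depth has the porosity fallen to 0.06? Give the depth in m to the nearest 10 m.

4150 m

Working in km (1 km = 1000 m; c in km⁻¹ = c in m⁻¹ × 1000):
Invert Athy's law: z = ln(φ₀/φ) / c
z = ln(0.54/0.06) / 0.53 = ln(9) / 0.53 = 2.1972 / 0.53 = 4.146 km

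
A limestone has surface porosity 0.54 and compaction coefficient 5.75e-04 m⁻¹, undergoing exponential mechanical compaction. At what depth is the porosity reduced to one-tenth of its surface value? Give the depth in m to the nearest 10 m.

4000 m

Working in km (1 km = 1000 m; c in km⁻¹ = c in m⁻¹ × 1000):
φ/φ₀ = 1/10 ⇒ exp(−c·d) = 1/10 ⇒ d = ln(10) / c
d = 2.3026 / 0.575 = 4.004 km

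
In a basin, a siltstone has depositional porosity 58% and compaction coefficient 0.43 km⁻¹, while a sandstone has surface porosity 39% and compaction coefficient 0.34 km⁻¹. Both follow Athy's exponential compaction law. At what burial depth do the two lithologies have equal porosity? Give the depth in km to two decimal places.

4.41 km

Set n₀ₐ e^(−βₐz) = n₀ᵦ e^(−βᵦz) ⇒ ln(n₀ₐ/n₀ᵦ) = (βₐ − βᵦ)·z
z = ln(0.58/0.39) / (0.43 − 0.34) = 0.3969 / 0.09 = 4.410 km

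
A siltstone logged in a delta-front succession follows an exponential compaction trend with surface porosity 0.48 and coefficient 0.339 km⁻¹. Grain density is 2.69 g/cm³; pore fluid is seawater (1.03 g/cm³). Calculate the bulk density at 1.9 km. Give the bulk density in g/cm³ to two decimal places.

Porosity at depth: phi = 0.48·exp(−0.339×1.9) = 0.48×0.5251 = 0.2521
Bulk density: ρ_b = (1−phi)ρ_g + phi·ρ_f = 0.7479×2.69 + 0.2521×1.03
       = 2.012 + 0.260 = 2.272 g/cm³

2.27 g/cm³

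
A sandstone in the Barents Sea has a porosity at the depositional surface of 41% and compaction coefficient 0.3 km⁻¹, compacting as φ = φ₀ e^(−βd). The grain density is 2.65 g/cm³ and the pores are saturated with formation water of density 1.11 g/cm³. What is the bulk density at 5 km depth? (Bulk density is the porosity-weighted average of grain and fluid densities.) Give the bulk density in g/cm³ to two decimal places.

Porosity at depth: φ = 0.41·exp(−0.3×5) = 0.41×0.2231 = 0.0915
Bulk density: ρ_b = (1−φ)ρ_g + φ·ρ_f = 0.9085×2.65 + 0.0915×1.11
       = 2.408 + 0.102 = 2.509 g/cm³

2.51 g/cm³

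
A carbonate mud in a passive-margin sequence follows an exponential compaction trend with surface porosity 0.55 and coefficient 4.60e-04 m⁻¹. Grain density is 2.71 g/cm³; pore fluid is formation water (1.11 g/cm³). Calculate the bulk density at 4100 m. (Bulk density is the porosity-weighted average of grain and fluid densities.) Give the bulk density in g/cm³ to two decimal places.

Working in km (1 km = 1000 m; c in km⁻¹ = c in m⁻¹ × 1000):
Porosity at depth: phi = 0.55·exp(−0.46×4.1) = 0.55×0.1517 = 0.0834
Bulk density: ρ_b = (1−phi)ρ_g + phi·ρ_f = 0.9166×2.71 + 0.0834×1.11
       = 2.484 + 0.093 = 2.577 g/cm³

2.58 g/cm³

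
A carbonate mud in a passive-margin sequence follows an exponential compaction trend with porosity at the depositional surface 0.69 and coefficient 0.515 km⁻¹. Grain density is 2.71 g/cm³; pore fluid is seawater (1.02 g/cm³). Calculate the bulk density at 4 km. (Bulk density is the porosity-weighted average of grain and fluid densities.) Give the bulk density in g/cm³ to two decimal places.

2.56 g/cm³

Porosity at depth: φ = 0.69·exp(−0.515×4) = 0.69×0.1275 = 0.0879
Bulk density: ρ_b = (1−φ)ρ_g + φ·ρ_f = 0.9121×2.71 + 0.0879×1.02
       = 2.472 + 0.090 = 2.561 g/cm³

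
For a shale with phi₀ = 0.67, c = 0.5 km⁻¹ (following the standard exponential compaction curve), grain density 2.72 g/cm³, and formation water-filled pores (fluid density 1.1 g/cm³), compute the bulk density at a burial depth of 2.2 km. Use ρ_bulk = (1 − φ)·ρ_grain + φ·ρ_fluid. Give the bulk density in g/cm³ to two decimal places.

Porosity at depth: phi = 0.67·exp(−0.5×2.2) = 0.67×0.3329 = 0.2230
Bulk density: ρ_b = (1−phi)ρ_g + phi·ρ_f = 0.7770×2.72 + 0.2230×1.1
       = 2.113 + 0.245 = 2.359 g/cm³

2.36 g/cm³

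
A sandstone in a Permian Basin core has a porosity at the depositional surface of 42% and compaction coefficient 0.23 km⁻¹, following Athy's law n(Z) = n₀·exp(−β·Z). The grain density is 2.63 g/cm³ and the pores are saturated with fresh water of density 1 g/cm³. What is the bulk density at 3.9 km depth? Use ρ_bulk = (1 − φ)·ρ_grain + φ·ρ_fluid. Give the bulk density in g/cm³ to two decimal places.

2.35 g/cm³

Porosity at depth: n = 0.42·exp(−0.23×3.9) = 0.42×0.4078 = 0.1713
Bulk density: ρ_b = (1−n)ρ_g + n·ρ_f = 0.8287×2.63 + 0.1713×1
       = 2.180 + 0.171 = 2.351 g/cm³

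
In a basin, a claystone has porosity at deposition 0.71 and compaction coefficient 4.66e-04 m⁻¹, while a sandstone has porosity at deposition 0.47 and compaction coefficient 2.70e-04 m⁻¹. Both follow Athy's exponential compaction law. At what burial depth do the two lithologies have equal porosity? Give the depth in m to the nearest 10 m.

Working in km (1 km = 1000 m; β in km⁻¹ = β in m⁻¹ × 1000):
Set n₀ₐ e^(−βₐd) = n₀ᵦ e^(−βᵦd) ⇒ ln(n₀ₐ/n₀ᵦ) = (βₐ − βᵦ)·d
d = ln(0.71/0.47) / (0.466 − 0.27) = 0.4125 / 0.196 = 2.105 km

2100 m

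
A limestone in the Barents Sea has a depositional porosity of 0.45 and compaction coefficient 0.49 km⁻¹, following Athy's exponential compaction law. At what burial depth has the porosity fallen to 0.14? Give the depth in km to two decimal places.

Invert Athy's law: z = ln(φ₀/φ) / c
z = ln(0.45/0.14) / 0.49 = ln(3.214) / 0.49 = 1.1676 / 0.49 = 2.383 km

2.38 km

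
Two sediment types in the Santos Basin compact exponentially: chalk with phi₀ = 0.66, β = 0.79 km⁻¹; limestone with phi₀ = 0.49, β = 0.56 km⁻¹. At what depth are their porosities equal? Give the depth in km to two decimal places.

1.29 km

Set phi₀ₐ e^(−βₐZ) = phi₀ᵦ e^(−βᵦZ) ⇒ ln(phi₀ₐ/phi₀ᵦ) = (βₐ − βᵦ)·Z
Z = ln(0.66/0.49) / (0.79 − 0.56) = 0.2978 / 0.23 = 1.295 km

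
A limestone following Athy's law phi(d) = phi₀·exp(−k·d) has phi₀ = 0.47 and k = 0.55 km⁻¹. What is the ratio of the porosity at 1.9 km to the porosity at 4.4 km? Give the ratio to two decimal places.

phi(d₁)/phi(d₂) = e^(−k·d₁)/e^(−k·d₂) = e^{k(d₂−d₁)}
= exp(0.55 × 2.5) = exp(1.375) = 3.9551

3.96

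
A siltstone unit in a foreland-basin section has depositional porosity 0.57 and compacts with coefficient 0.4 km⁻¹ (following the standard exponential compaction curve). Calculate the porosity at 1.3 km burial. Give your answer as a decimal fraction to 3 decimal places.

0.339

phi = phi₀·exp(−β·z) = 0.57 × exp(−0.4 × 1.3) = 0.57 × exp(−0.52)
  = 0.57 × 0.5945 = 0.3389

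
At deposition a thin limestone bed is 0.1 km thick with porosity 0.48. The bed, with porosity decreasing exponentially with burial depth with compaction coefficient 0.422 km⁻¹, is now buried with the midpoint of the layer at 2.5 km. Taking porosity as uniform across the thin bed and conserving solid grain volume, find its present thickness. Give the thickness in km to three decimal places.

0.062 km

Porosity at 2.5 km: φ = 0.48·exp(−0.422×2.5) = 0.1671
Solid-volume conservation: h(1−φ) = h₀(1−φ₀) ⇒ h = h₀·(1−φ₀)/(1−φ)
h = 0.1 × (1 − 0.48)/(1 − 0.1671) = 0.1 × 0.6243 = 0.0624 km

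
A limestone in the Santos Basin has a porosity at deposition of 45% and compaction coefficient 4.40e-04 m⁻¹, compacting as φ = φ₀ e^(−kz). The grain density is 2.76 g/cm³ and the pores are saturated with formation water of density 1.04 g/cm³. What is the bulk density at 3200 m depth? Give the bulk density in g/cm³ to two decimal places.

Working in km (1 km = 1000 m; k in km⁻¹ = k in m⁻¹ × 1000):
Porosity at depth: φ = 0.45·exp(−0.44×3.2) = 0.45×0.2446 = 0.1101
Bulk density: ρ_b = (1−φ)ρ_g + φ·ρ_f = 0.8899×2.76 + 0.1101×1.04
       = 2.456 + 0.114 = 2.571 g/cm³

2.57 g/cm³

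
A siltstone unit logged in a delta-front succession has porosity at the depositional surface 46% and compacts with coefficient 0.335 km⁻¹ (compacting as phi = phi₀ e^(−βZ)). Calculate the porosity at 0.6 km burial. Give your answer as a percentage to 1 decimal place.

phi = phi₀·exp(−β·Z) = 0.46 × exp(−0.335 × 0.6) = 0.46 × exp(−0.201)
  = 0.46 × 0.8179 = 0.3762

37.6%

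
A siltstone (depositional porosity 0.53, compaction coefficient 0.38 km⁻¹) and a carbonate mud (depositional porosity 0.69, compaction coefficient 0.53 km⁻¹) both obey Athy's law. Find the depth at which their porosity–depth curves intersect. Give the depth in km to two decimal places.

1.76 km

Set φ₀ₐ e^(−βₐz) = φ₀ᵦ e^(−βᵦz) ⇒ ln(φ₀ₐ/φ₀ᵦ) = (βₐ − βᵦ)·z
z = ln(0.53/0.69) / (0.38 − 0.53) = -0.2638 / -0.15 = 1.759 km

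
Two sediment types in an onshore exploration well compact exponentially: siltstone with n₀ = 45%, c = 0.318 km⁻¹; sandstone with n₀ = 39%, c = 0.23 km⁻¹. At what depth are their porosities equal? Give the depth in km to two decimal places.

1.63 km

Set n₀ₐ e^(−cₐd) = n₀ᵦ e^(−cᵦd) ⇒ ln(n₀ₐ/n₀ᵦ) = (cₐ − cᵦ)·d
d = ln(0.45/0.39) / (0.318 − 0.23) = 0.1431 / 0.088 = 1.626 km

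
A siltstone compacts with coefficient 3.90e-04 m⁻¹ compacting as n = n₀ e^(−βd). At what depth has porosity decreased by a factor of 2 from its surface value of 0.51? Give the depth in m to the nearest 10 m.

Working in km (1 km = 1000 m; β in km⁻¹ = β in m⁻¹ × 1000):
n/n₀ = 1/2 ⇒ exp(−β·d) = 1/2 ⇒ d = ln(2) / β
d = 0.6931 / 0.39 = 1.777 km

1780 m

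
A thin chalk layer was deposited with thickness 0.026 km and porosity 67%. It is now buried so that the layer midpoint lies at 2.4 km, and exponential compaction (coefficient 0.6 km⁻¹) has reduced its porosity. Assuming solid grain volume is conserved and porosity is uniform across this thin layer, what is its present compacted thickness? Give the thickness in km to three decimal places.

Porosity at 2.4 km: n = 0.67·exp(−0.6×2.4) = 0.1587
Solid-volume conservation: h(1−n) = h₀(1−n₀) ⇒ h = h₀·(1−n₀)/(1−n)
h = 0.026 × (1 − 0.67)/(1 − 0.1587) = 0.026 × 0.3923 = 0.0102 km

0.010 km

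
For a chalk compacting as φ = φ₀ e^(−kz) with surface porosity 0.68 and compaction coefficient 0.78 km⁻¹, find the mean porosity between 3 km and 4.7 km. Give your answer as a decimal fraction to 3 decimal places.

⟨φ⟩ = (1/(z₂−z₁)) ∫ φ₀ e^(−kz) dz = φ₀·(e^(−k·z₁) − e^(−k·z₂)) / (k·(z₂−z₁))
e^(−0.78×3) = 0.0963; e^(−0.78×4.7) = 0.0256
⟨φ⟩ = 0.68 × (0.0963 − 0.0256) / (0.78 × 1.7) = 0.68 × 0.0534 = 0.0363

0.036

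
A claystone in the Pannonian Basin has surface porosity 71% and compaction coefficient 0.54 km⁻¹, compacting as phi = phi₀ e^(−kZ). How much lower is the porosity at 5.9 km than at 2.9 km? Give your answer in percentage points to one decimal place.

11.9 percentage points

phi(2.9) = 0.71·e^(−0.54×2.9) = 0.1483
phi(5.9) = 0.71·e^(−0.54×5.9) = 0.0293
Δphi = 0.1483 − 0.0293 = 0.1190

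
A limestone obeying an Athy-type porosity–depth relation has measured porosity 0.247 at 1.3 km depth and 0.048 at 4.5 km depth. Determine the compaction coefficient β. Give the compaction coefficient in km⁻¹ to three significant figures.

Athy: phi(z) = phi₀ e^(−βz) ⇒ phi₁/phi₂ = e^{β(z₂−z₁)} ⇒ β = ln(phi₁/phi₂)/(z₂−z₁)
β = ln(0.247/0.048) / (4.5 − 1.3) = ln(5.146) / 3.2 = 1.6382 / 3.2 = 0.5119 km⁻¹

0.512 km⁻¹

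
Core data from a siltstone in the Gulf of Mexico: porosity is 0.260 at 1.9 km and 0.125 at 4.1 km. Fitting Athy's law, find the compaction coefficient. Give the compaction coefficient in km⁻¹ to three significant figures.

0.333 km⁻¹

Athy: n(Z) = n₀ e^(−kZ) ⇒ n₁/n₂ = e^{k(Z₂−Z₁)} ⇒ k = ln(n₁/n₂)/(Z₂−Z₁)
k = ln(0.26/0.125) / (4.1 − 1.9) = ln(2.08) / 2.2 = 0.7324 / 2.2 = 0.3329 km⁻¹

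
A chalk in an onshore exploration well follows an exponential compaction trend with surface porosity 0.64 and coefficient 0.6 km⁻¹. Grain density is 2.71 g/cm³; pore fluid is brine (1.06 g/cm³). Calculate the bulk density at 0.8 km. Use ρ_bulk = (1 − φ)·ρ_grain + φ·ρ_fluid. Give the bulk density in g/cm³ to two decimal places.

Porosity at depth: n = 0.64·exp(−0.6×0.8) = 0.64×0.6188 = 0.3960
Bulk density: ρ_b = (1−n)ρ_g + n·ρ_f = 0.6040×2.71 + 0.3960×1.06
       = 1.637 + 0.420 = 2.057 g/cm³

2.06 g/cm³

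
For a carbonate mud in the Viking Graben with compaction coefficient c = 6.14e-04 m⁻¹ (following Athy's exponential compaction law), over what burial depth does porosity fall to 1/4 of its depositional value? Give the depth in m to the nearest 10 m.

2260 m

Working in km (1 km = 1000 m; c in km⁻¹ = c in m⁻¹ × 1000):
phi/phi₀ = 1/4 ⇒ exp(−c·z) = 1/4 ⇒ z = ln(4) / c
z = 1.3863 / 0.614 = 2.258 km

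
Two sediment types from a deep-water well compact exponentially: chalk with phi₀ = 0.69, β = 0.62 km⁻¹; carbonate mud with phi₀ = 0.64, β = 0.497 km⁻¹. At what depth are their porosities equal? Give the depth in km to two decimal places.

Set phi₀ₐ e^(−βₐZ) = phi₀ᵦ e^(−βᵦZ) ⇒ ln(phi₀ₐ/phi₀ᵦ) = (βₐ − βᵦ)·Z
Z = ln(0.69/0.64) / (0.62 − 0.497) = 0.0752 / 0.123 = 0.612 km

0.61 km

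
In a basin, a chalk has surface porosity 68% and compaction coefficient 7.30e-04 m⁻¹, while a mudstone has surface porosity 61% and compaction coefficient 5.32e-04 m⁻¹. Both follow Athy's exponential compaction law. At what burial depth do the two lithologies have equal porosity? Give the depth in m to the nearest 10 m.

550 m

Working in km (1 km = 1000 m; k in km⁻¹ = k in m⁻¹ × 1000):
Set n₀ₐ e^(−kₐz) = n₀ᵦ e^(−kᵦz) ⇒ ln(n₀ₐ/n₀ᵦ) = (kₐ − kᵦ)·z
z = ln(0.68/0.61) / (0.73 − 0.532) = 0.1086 / 0.198 = 0.549 km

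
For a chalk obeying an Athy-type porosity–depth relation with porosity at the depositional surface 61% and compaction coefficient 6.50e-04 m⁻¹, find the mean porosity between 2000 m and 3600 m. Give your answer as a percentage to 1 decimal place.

Working in km (1 km = 1000 m; c in km⁻¹ = c in m⁻¹ × 1000):
⟨phi⟩ = (1/(Z₂−Z₁)) ∫ phi₀ e^(−cZ) dZ = phi₀·(e^(−c·Z₁) − e^(−c·Z₂)) / (c·(Z₂−Z₁))
e^(−0.65×2) = 0.2725; e^(−0.65×3.6) = 0.0963
⟨phi⟩ = 0.61 × (0.2725 − 0.0963) / (0.65 × 1.6) = 0.61 × 0.1694 = 0.1034

10.3%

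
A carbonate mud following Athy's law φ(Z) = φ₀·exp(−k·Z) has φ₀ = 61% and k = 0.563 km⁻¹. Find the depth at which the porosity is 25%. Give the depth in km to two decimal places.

Invert Athy's law: Z = ln(φ₀/φ) / k
Z = ln(0.61/0.25) / 0.563 = ln(2.44) / 0.563 = 0.8920 / 0.563 = 1.584 km

1.58 km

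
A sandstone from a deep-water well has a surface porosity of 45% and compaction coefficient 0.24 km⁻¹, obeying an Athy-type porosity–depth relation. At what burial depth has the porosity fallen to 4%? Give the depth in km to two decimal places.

10.08 km

Invert Athy's law: d = ln(n₀/n) / c
d = ln(0.45/0.04) / 0.24 = ln(11.25) / 0.24 = 2.4204 / 0.24 = 10.085 km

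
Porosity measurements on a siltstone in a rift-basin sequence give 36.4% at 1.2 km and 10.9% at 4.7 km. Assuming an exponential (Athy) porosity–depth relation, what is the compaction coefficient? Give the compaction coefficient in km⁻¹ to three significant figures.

Athy: phi(d) = phi₀ e^(−βd) ⇒ phi₁/phi₂ = e^{β(d₂−d₁)} ⇒ β = ln(phi₁/phi₂)/(d₂−d₁)
β = ln(0.364/0.109) / (4.7 − 1.2) = ln(3.339) / 3.5 = 1.2058 / 3.5 = 0.3445 km⁻¹

0.345 km⁻¹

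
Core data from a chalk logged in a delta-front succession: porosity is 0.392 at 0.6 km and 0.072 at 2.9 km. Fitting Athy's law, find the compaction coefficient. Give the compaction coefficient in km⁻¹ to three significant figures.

0.737 km⁻¹

Athy: φ(d) = φ₀ e^(−kd) ⇒ φ₁/φ₂ = e^{k(d₂−d₁)} ⇒ k = ln(φ₁/φ₂)/(d₂−d₁)
k = ln(0.392/0.072) / (2.9 − 0.6) = ln(5.444) / 2.3 = 1.6946 / 2.3 = 0.7368 km⁻¹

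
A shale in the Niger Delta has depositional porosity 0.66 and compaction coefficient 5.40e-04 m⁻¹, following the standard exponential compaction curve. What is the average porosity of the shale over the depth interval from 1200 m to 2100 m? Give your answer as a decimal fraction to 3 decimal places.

Working in km (1 km = 1000 m; k in km⁻¹ = k in m⁻¹ × 1000):
⟨φ⟩ = (1/(d₂−d₁)) ∫ φ₀ e^(−kd) dd = φ₀·(e^(−k·d₁) − e^(−k·d₂)) / (k·(d₂−d₁))
e^(−0.54×1.2) = 0.5231; e^(−0.54×2.1) = 0.3217
⟨φ⟩ = 0.66 × (0.5231 − 0.3217) / (0.54 × 0.9) = 0.66 × 0.4143 = 0.2734

0.273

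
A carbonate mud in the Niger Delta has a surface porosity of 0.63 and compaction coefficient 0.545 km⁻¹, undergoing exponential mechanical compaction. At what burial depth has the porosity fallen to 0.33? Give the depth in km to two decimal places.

1.19 km

Invert Athy's law: z = ln(phi₀/phi) / k
z = ln(0.63/0.33) / 0.545 = ln(1.909) / 0.545 = 0.6466 / 0.545 = 1.186 km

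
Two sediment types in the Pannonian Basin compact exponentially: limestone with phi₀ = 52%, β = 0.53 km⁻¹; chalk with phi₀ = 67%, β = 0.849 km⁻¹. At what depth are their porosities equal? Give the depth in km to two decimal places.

Set phi₀ₐ e^(−βₐd) = phi₀ᵦ e^(−βᵦd) ⇒ ln(phi₀ₐ/phi₀ᵦ) = (βₐ − βᵦ)·d
d = ln(0.52/0.67) / (0.53 − 0.849) = -0.2534 / -0.319 = 0.795 km

0.79 km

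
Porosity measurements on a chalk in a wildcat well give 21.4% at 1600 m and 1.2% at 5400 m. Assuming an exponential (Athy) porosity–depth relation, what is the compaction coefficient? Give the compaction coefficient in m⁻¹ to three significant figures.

Working in km (1 km = 1000 m; c in km⁻¹ = c in m⁻¹ × 1000):
Athy: phi(d) = phi₀ e^(−cd) ⇒ phi₁/phi₂ = e^{c(d₂−d₁)} ⇒ c = ln(phi₁/phi₂)/(d₂−d₁)
c = ln(0.214/0.012) / (5.4 − 1.6) = ln(17.83) / 3.8 = 2.8811 / 3.8 = 0.7582 km⁻¹

0.000758 m⁻¹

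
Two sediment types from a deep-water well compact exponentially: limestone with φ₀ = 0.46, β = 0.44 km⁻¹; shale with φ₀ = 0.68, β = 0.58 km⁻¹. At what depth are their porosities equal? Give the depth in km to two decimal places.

2.79 km

Set φ₀ₐ e^(−βₐd) = φ₀ᵦ e^(−βᵦd) ⇒ ln(φ₀ₐ/φ₀ᵦ) = (βₐ − βᵦ)·d
d = ln(0.46/0.68) / (0.44 − 0.58) = -0.3909 / -0.14 = 2.792 km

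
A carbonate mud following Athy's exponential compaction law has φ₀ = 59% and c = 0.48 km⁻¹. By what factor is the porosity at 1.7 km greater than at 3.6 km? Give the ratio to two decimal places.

2.49

φ(z₁)/φ(z₂) = e^(−c·z₁)/e^(−c·z₂) = e^{c(z₂−z₁)}
= exp(0.48 × 1.9) = exp(0.912) = 2.4893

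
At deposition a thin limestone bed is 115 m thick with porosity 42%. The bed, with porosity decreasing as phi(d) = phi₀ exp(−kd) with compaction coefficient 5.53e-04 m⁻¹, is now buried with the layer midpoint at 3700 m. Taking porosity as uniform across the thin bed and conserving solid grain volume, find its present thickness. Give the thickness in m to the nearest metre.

Working in km (1 km = 1000 m; k in km⁻¹ = k in m⁻¹ × 1000):
Porosity at 3.7 km: phi = 0.42·exp(−0.553×3.7) = 0.0543
Solid-volume conservation: h(1−phi) = h₀(1−phi₀) ⇒ h = h₀·(1−phi₀)/(1−phi)
h = 0.115 × (1 − 0.42)/(1 − 0.0543) = 0.115 × 0.6133 = 0.0705 km

71 m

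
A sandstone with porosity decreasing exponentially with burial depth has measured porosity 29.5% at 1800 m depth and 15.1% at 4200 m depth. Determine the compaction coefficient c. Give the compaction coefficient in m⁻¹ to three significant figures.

0.000279 m⁻¹

Working in km (1 km = 1000 m; c in km⁻¹ = c in m⁻¹ × 1000):
Athy: φ(d) = φ₀ e^(−cd) ⇒ φ₁/φ₂ = e^{c(d₂−d₁)} ⇒ c = ln(φ₁/φ₂)/(d₂−d₁)
c = ln(0.295/0.151) / (4.2 − 1.8) = ln(1.954) / 2.4 = 0.6697 / 2.4 = 0.279 km⁻¹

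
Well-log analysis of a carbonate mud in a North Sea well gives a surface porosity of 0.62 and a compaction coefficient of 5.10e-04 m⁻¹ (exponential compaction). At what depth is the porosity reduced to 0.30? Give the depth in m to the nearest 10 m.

1420 m

Working in km (1 km = 1000 m; β in km⁻¹ = β in m⁻¹ × 1000):
Invert Athy's law: d = ln(φ₀/φ) / β
d = ln(0.62/0.3) / 0.51 = ln(2.067) / 0.51 = 0.7259 / 0.51 = 1.423 km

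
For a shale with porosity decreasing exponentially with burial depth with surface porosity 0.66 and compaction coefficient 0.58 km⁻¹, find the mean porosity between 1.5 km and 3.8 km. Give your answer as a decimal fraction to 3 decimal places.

0.153

⟨n⟩ = (1/(d₂−d₁)) ∫ n₀ e^(−kd) dd = n₀·(e^(−k·d₁) − e^(−k·d₂)) / (k·(d₂−d₁))
e^(−0.58×1.5) = 0.4190; e^(−0.58×3.8) = 0.1104
⟨n⟩ = 0.66 × (0.4190 − 0.1104) / (0.58 × 2.3) = 0.66 × 0.2313 = 0.1527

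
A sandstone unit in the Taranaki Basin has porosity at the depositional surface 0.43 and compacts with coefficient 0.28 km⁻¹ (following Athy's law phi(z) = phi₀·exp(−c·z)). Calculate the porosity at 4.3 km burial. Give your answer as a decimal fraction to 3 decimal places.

0.129

phi = phi₀·exp(−c·z) = 0.43 × exp(−0.28 × 4.3) = 0.43 × exp(−1.204)
  = 0.43 × 0.3000 = 0.1290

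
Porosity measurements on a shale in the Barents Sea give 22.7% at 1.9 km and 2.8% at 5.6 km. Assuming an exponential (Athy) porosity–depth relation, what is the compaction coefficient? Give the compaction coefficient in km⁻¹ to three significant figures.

0.566 km⁻¹

Athy: φ(z) = φ₀ e^(−kz) ⇒ φ₁/φ₂ = e^{k(z₂−z₁)} ⇒ k = ln(φ₁/φ₂)/(z₂−z₁)
k = ln(0.227/0.028) / (5.6 − 1.9) = ln(8.107) / 3.7 = 2.0927 / 3.7 = 0.5656 km⁻¹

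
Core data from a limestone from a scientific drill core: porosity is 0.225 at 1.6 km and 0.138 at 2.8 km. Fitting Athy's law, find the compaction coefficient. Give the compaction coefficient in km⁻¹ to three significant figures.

0.407 km⁻¹

Athy: n(Z) = n₀ e^(−βZ) ⇒ n₁/n₂ = e^{β(Z₂−Z₁)} ⇒ β = ln(n₁/n₂)/(Z₂−Z₁)
β = ln(0.225/0.138) / (2.8 − 1.6) = ln(1.63) / 1.2 = 0.4888 / 1.2 = 0.4074 km⁻¹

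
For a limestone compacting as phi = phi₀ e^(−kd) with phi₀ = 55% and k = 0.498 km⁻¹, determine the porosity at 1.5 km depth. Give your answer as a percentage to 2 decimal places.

26.06%

phi = phi₀·exp(−k·d) = 0.55 × exp(−0.498 × 1.5) = 0.55 × exp(−0.747)
  = 0.55 × 0.4738 = 0.2606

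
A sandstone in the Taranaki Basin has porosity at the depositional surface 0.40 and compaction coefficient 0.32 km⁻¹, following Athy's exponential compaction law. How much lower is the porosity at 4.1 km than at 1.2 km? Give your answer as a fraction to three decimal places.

φ(1.2) = 0.4·e^(−0.32×1.2) = 0.2725
φ(4.1) = 0.4·e^(−0.32×4.1) = 0.1077
Δφ = 0.2725 − 0.1077 = 0.1647

0.165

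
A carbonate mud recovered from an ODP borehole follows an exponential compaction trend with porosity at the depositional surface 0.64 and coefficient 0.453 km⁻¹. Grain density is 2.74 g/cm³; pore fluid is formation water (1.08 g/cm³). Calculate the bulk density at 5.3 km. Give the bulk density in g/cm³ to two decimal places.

2.64 g/cm³

Porosity at depth: φ = 0.64·exp(−0.453×5.3) = 0.64×0.0906 = 0.0580
Bulk density: ρ_b = (1−φ)ρ_g + φ·ρ_f = 0.9420×2.74 + 0.0580×1.08
       = 2.581 + 0.063 = 2.644 g/cm³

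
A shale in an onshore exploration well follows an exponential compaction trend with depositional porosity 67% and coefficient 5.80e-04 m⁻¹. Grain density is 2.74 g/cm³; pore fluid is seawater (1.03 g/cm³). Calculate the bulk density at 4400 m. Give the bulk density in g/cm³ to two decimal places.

2.65 g/cm³

Working in km (1 km = 1000 m; c in km⁻¹ = c in m⁻¹ × 1000):
Porosity at depth: n = 0.67·exp(−0.58×4.4) = 0.67×0.0779 = 0.0522
Bulk density: ρ_b = (1−n)ρ_g + n·ρ_f = 0.9478×2.74 + 0.0522×1.03
       = 2.597 + 0.054 = 2.651 g/cm³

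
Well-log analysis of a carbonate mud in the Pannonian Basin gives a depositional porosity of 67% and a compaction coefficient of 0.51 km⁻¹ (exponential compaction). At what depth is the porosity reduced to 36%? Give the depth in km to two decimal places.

Invert Athy's law: d = ln(n₀/n) / k
d = ln(0.67/0.36) / 0.51 = ln(1.861) / 0.51 = 0.6212 / 0.51 = 1.218 km

1.22 km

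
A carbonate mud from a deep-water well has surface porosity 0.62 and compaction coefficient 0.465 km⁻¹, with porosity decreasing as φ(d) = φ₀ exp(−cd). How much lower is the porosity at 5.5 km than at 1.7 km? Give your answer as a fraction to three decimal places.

φ(1.7) = 0.62·e^(−0.465×1.7) = 0.2812
φ(5.5) = 0.62·e^(−0.465×5.5) = 0.0480
Δφ = 0.2812 − 0.0480 = 0.2332

0.233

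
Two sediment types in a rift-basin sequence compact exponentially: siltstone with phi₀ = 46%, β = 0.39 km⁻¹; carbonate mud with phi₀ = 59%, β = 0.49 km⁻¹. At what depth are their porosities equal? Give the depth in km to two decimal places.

2.49 km

Set phi₀ₐ e^(−βₐZ) = phi₀ᵦ e^(−βᵦZ) ⇒ ln(phi₀ₐ/phi₀ᵦ) = (βₐ − βᵦ)·Z
Z = ln(0.46/0.59) / (0.39 − 0.49) = -0.2489 / -0.1 = 2.489 km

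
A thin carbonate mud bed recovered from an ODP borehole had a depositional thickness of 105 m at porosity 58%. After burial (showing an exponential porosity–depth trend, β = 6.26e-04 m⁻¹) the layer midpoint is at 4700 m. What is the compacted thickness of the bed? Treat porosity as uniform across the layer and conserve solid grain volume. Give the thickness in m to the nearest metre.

Working in km (1 km = 1000 m; β in km⁻¹ = β in m⁻¹ × 1000):
Porosity at 4.7 km: phi = 0.58·exp(−0.626×4.7) = 0.0306
Solid-volume conservation: h(1−phi) = h₀(1−phi₀) ⇒ h = h₀·(1−phi₀)/(1−phi)
h = 0.105 × (1 − 0.58)/(1 − 0.0306) = 0.105 × 0.4333 = 0.0455 km

45 m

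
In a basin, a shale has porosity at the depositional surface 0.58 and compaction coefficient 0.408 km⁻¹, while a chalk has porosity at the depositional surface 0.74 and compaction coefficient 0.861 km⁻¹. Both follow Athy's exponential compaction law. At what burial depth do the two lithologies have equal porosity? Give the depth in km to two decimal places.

Set n₀ₐ e^(−βₐd) = n₀ᵦ e^(−βᵦd) ⇒ ln(n₀ₐ/n₀ᵦ) = (βₐ − βᵦ)·d
d = ln(0.58/0.74) / (0.408 − 0.861) = -0.2436 / -0.453 = 0.538 km

0.54 km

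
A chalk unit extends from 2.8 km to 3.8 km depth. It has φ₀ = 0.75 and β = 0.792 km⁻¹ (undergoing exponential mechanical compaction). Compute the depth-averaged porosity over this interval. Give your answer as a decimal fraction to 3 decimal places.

0.056

⟨φ⟩ = (1/(d₂−d₁)) ∫ φ₀ e^(−βd) dd = φ₀·(e^(−β·d₁) − e^(−β·d₂)) / (β·(d₂−d₁))
e^(−0.792×2.8) = 0.1089; e^(−0.792×3.8) = 0.0493
⟨φ⟩ = 0.75 × (0.1089 − 0.0493) / (0.792 × 1) = 0.75 × 0.0752 = 0.0564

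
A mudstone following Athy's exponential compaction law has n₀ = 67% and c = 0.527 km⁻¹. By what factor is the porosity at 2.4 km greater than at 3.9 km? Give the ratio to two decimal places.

n(z₁)/n(z₂) = e^(−c·z₁)/e^(−c·z₂) = e^{c(z₂−z₁)}
= exp(0.527 × 1.5) = exp(0.7905) = 2.2045

2.20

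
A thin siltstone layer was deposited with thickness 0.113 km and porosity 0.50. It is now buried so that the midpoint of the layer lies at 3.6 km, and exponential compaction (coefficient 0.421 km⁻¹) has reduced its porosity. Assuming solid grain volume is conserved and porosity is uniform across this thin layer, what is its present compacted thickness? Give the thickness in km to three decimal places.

0.063 km

Porosity at 3.6 km: n = 0.5·exp(−0.421×3.6) = 0.1098
Solid-volume conservation: h(1−n) = h₀(1−n₀) ⇒ h = h₀·(1−n₀)/(1−n)
h = 0.113 × (1 − 0.5)/(1 − 0.1098) = 0.113 × 0.5617 = 0.0635 km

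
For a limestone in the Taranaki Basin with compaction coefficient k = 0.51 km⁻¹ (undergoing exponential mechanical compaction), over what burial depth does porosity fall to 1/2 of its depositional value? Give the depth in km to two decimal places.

1.36 km

phi/phi₀ = 1/2 ⇒ exp(−k·d) = 1/2 ⇒ d = ln(2) / k
d = 0.6931 / 0.51 = 1.359 km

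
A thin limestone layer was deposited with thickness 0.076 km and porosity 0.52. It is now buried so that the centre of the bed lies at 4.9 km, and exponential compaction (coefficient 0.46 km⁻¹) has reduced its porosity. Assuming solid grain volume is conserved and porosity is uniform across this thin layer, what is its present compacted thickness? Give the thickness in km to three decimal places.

Porosity at 4.9 km: n = 0.52·exp(−0.46×4.9) = 0.0546
Solid-volume conservation: h(1−n) = h₀(1−n₀) ⇒ h = h₀·(1−n₀)/(1−n)
h = 0.076 × (1 − 0.52)/(1 − 0.0546) = 0.076 × 0.5077 = 0.0386 km

0.039 km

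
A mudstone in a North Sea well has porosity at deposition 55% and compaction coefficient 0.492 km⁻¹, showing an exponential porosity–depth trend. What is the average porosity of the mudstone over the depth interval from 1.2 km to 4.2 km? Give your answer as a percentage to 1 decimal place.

⟨n⟩ = (1/(Z₂−Z₁)) ∫ n₀ e^(−kZ) dZ = n₀·(e^(−k·Z₁) − e^(−k·Z₂)) / (k·(Z₂−Z₁))
e^(−0.492×1.2) = 0.5541; e^(−0.492×4.2) = 0.1266
⟨n⟩ = 0.55 × (0.5541 − 0.1266) / (0.492 × 3) = 0.55 × 0.2896 = 0.1593

15.9%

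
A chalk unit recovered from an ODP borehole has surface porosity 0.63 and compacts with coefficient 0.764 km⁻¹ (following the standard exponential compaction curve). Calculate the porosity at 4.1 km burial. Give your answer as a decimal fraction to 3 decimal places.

0.027

φ = φ₀·exp(−c·z) = 0.63 × exp(−0.764 × 4.1) = 0.63 × exp(−3.132)
  = 0.63 × 0.0436 = 0.0275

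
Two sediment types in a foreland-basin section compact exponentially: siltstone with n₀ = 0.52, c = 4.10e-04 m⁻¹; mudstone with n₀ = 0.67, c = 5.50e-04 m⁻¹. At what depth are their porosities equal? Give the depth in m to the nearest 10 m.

Working in km (1 km = 1000 m; c in km⁻¹ = c in m⁻¹ × 1000):
Set n₀ₐ e^(−cₐz) = n₀ᵦ e^(−cᵦz) ⇒ ln(n₀ₐ/n₀ᵦ) = (cₐ − cᵦ)·z
z = ln(0.52/0.67) / (0.41 − 0.55) = -0.2534 / -0.14 = 1.810 km

1810 m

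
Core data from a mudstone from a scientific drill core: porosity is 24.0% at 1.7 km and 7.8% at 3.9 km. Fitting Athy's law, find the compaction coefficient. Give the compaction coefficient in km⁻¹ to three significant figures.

0.511 km⁻¹

Athy: phi(Z) = phi₀ e^(−βZ) ⇒ phi₁/phi₂ = e^{β(Z₂−Z₁)} ⇒ β = ln(phi₁/phi₂)/(Z₂−Z₁)
β = ln(0.24/0.078) / (3.9 − 1.7) = ln(3.077) / 2.2 = 1.1239 / 2.2 = 0.5109 km⁻¹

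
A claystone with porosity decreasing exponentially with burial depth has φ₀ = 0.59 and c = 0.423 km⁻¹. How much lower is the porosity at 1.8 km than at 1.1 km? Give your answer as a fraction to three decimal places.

0.095

φ(1.1) = 0.59·e^(−0.423×1.1) = 0.3705
φ(1.8) = 0.59·e^(−0.423×1.8) = 0.2755
Δφ = 0.3705 − 0.2755 = 0.0950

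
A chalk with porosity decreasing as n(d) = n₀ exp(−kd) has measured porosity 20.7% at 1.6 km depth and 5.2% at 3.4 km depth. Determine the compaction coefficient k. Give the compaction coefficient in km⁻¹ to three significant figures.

0.767 km⁻¹

Athy: n(d) = n₀ e^(−kd) ⇒ n₁/n₂ = e^{k(d₂−d₁)} ⇒ k = ln(n₁/n₂)/(d₂−d₁)
k = ln(0.207/0.052) / (3.4 − 1.6) = ln(3.981) / 1.8 = 1.3815 / 1.8 = 0.7675 km⁻¹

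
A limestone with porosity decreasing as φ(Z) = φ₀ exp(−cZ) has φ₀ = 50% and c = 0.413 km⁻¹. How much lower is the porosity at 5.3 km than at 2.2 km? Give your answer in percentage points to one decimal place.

φ(2.2) = 0.5·e^(−0.413×2.2) = 0.2015
φ(5.3) = 0.5·e^(−0.413×5.3) = 0.0560
Δφ = 0.2015 − 0.0560 = 0.1455

14.6 percentage points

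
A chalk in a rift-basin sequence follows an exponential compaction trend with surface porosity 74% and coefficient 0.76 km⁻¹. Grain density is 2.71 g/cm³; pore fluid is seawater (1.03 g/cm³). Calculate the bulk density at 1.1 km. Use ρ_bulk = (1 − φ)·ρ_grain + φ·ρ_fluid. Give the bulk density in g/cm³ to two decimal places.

2.17 g/cm³

Porosity at depth: phi = 0.74·exp(−0.76×1.1) = 0.74×0.4334 = 0.3207
Bulk density: ρ_b = (1−phi)ρ_g + phi·ρ_f = 0.6793×2.71 + 0.3207×1.03
       = 1.841 + 0.330 = 2.171 g/cm³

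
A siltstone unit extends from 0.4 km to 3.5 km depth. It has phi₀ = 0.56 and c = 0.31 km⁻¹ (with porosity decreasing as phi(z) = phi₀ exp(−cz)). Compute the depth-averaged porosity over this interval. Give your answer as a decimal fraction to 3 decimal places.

⟨phi⟩ = (1/(z₂−z₁)) ∫ phi₀ e^(−cz) dz = phi₀·(e^(−c·z₁) − e^(−c·z₂)) / (c·(z₂−z₁))
e^(−0.31×0.4) = 0.8834; e^(−0.31×3.5) = 0.3379
⟨phi⟩ = 0.56 × (0.8834 − 0.3379) / (0.31 × 3.1) = 0.56 × 0.5676 = 0.3179

0.318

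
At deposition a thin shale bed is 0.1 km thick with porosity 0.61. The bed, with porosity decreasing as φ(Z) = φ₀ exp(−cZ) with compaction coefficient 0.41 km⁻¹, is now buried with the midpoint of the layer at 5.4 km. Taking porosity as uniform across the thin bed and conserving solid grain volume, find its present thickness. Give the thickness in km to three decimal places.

Porosity at 5.4 km: φ = 0.61·exp(−0.41×5.4) = 0.0667
Solid-volume conservation: h(1−φ) = h₀(1−φ₀) ⇒ h = h₀·(1−φ₀)/(1−φ)
h = 0.1 × (1 − 0.61)/(1 − 0.0667) = 0.1 × 0.4178 = 0.0418 km

0.042 km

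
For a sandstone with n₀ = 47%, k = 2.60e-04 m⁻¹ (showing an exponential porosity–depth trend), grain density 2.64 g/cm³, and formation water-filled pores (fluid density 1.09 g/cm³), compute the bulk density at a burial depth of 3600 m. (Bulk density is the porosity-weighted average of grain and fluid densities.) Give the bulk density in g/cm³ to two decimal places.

Working in km (1 km = 1000 m; k in km⁻¹ = k in m⁻¹ × 1000):
Porosity at depth: n = 0.47·exp(−0.26×3.6) = 0.47×0.3922 = 0.1843
Bulk density: ρ_b = (1−n)ρ_g + n·ρ_f = 0.8157×2.64 + 0.1843×1.09
       = 2.153 + 0.201 = 2.354 g/cm³

2.35 g/cm³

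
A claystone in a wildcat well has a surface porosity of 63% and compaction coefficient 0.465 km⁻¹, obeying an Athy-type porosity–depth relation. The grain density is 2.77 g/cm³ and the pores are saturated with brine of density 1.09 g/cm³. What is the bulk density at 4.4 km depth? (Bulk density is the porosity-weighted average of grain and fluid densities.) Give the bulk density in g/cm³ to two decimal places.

2.63 g/cm³

Porosity at depth: φ = 0.63·exp(−0.465×4.4) = 0.63×0.1293 = 0.0814
Bulk density: ρ_b = (1−φ)ρ_g + φ·ρ_f = 0.9186×2.77 + 0.0814×1.09
       = 2.544 + 0.089 = 2.633 g/cm³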